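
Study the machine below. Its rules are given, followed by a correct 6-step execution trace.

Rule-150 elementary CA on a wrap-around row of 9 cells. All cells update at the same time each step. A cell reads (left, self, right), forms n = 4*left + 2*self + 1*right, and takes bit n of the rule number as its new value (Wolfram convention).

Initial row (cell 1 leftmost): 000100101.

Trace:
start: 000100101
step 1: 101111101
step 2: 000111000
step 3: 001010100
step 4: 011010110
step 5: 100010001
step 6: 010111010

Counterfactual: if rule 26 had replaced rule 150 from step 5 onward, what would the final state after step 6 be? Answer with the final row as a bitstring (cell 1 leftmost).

001001001

(re-executing steps 5..6 under rule 26; state before step 5: 011010110)
step 5: 110000101
step 6: 001001001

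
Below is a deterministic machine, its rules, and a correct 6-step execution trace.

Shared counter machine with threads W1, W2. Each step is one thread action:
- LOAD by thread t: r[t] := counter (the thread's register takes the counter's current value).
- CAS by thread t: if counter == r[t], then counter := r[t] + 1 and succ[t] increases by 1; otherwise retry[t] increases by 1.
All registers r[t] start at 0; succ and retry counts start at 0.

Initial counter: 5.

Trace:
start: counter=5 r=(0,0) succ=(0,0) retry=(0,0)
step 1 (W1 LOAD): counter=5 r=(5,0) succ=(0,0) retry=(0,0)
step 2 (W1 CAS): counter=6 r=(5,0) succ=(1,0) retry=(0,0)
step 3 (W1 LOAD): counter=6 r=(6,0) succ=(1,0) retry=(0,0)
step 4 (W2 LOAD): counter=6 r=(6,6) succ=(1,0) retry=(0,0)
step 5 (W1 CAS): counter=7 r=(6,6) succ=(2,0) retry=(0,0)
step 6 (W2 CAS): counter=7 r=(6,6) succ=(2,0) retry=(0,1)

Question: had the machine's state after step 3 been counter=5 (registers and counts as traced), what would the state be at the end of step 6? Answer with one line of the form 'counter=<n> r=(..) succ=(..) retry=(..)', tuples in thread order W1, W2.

counter=6 r=(6,5) succ=(1,1) retry=(1,0)

state after step 3 := counter=5 r=(6,0) succ=(1,0) retry=(0,0)
step 4 (W2 LOAD): counter=5 r=(6,5) succ=(1,0) retry=(0,0)
step 5 (W1 CAS): counter=5 r=(6,5) succ=(1,0) retry=(1,0)
step 6 (W2 CAS): counter=6 r=(6,5) succ=(1,1) retry=(1,0)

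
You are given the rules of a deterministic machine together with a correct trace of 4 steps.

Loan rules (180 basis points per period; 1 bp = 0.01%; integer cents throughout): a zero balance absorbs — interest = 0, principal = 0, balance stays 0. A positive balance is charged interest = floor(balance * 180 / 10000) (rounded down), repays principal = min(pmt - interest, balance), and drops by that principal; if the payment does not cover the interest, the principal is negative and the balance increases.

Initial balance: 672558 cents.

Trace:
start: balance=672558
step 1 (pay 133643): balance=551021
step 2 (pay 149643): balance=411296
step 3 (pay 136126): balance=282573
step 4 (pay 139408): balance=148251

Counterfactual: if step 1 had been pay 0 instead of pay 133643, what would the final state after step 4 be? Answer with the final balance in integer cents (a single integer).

289241

(re-executing from step 1 with the substitution; state before step 1: balance=672558)
step 1 (pay 0): balance=684664
step 2 (pay 149643): balance=547344
step 3 (pay 136126): balance=421070
step 4 (pay 139408): balance=289241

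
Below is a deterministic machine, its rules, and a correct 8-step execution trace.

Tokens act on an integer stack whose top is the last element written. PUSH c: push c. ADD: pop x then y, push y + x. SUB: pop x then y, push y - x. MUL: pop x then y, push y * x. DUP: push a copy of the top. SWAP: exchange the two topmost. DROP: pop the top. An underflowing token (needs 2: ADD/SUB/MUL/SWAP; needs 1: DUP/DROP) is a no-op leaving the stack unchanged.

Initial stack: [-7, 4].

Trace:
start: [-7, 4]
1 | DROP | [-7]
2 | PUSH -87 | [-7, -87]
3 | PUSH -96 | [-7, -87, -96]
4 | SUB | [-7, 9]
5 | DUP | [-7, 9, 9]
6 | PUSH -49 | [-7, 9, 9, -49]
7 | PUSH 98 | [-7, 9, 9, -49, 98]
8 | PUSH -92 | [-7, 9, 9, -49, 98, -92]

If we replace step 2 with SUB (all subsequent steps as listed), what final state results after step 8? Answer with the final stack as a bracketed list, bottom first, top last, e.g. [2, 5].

[89, 89, -49, 98, -92]

(re-executing from step 2 with the substitution; state before step 2: [-7])
2 | SUB | [-7]
3 | PUSH -96 | [-7, -96]
4 | SUB | [89]
5 | DUP | [89, 89]
6 | PUSH -49 | [89, 89, -49]
7 | PUSH 98 | [89, 89, -49, 98]
8 | PUSH -92 | [89, 89, -49, 98, -92]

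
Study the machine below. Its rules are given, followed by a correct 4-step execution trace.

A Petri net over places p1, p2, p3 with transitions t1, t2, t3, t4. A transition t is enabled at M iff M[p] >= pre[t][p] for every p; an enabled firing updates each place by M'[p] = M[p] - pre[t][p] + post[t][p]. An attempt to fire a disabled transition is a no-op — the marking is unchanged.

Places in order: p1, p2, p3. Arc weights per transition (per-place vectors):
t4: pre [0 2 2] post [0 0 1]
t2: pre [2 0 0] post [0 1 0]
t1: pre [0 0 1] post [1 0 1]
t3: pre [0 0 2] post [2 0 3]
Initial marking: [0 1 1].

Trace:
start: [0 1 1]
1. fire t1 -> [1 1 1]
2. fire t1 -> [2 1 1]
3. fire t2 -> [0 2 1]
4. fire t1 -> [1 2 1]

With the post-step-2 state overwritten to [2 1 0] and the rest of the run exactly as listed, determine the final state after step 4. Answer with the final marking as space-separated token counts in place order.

0 2 0

state after step 2 := [2 1 0]
3. fire t2 -> [0 2 0]
4. fire t1 -> [0 2 0]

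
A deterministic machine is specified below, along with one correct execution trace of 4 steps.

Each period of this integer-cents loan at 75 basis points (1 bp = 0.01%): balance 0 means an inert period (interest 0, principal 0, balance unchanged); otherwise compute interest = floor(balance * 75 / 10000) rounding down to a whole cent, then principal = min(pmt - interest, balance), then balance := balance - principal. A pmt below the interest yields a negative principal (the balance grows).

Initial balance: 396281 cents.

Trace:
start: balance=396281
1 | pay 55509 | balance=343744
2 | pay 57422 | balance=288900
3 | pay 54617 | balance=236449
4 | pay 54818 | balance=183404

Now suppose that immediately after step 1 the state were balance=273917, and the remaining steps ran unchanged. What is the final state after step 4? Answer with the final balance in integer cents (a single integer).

111994

state after step 1 := balance=273917
2 | pay 57422 | balance=218549
3 | pay 54617 | balance=165571
4 | pay 54818 | balance=111994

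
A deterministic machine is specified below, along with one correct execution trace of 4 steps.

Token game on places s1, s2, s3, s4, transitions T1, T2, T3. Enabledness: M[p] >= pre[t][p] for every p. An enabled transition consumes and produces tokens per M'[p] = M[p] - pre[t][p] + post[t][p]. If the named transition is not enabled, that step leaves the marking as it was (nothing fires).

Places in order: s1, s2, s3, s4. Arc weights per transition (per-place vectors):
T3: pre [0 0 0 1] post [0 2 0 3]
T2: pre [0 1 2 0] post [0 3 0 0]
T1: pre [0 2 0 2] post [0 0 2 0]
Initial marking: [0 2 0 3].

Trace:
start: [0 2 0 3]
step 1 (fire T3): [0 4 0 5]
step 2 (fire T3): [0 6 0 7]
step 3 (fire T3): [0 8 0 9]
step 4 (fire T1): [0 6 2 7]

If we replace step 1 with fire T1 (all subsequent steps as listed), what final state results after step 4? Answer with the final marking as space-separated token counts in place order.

0 2 4 3

(re-executing from step 1 with the substitution; state before step 1: [0 2 0 3])
step 1 (fire T1): [0 0 2 1]
step 2 (fire T3): [0 2 2 3]
step 3 (fire T3): [0 4 2 5]
step 4 (fire T1): [0 2 4 3]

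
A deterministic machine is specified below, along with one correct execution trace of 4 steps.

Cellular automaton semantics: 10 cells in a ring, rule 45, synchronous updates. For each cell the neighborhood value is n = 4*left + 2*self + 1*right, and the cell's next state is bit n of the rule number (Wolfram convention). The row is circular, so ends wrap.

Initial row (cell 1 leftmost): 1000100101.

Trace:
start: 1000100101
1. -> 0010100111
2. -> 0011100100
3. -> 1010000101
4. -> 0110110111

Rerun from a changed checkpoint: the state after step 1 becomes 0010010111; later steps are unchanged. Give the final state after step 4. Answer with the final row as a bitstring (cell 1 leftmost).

0110010101

state after step 1 := 0010010111
2. -> 0010011100
3. -> 1010010001
4. -> 0110010101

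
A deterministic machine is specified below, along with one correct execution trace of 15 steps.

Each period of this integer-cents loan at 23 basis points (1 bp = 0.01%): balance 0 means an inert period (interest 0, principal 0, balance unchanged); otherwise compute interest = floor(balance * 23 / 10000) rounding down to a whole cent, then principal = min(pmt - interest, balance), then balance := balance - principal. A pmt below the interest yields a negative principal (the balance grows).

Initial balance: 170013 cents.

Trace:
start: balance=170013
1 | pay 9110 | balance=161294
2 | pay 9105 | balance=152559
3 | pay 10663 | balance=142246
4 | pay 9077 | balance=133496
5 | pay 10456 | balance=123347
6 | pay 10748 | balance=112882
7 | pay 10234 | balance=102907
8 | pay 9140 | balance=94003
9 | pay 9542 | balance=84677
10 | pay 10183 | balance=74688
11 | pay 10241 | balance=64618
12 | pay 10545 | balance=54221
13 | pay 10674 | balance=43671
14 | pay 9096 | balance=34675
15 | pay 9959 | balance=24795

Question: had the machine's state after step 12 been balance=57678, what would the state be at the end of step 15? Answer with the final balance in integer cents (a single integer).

28276

state after step 12 := balance=57678
13 | pay 10674 | balance=47136
14 | pay 9096 | balance=38148
15 | pay 9959 | balance=28276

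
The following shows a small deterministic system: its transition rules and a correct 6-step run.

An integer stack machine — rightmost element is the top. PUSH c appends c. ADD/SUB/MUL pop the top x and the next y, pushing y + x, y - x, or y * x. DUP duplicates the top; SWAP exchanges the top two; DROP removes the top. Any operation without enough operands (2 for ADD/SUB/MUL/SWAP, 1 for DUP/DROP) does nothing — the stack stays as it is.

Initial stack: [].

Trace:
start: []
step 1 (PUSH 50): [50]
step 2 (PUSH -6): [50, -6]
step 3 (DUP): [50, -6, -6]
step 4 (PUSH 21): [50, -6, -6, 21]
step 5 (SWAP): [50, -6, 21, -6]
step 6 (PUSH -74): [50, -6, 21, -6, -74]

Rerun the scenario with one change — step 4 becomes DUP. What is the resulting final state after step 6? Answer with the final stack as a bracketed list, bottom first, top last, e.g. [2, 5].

(re-executing from step 4 with the substitution; state before step 4: [50, -6, -6])
step 4 (DUP): [50, -6, -6, -6]
step 5 (SWAP): [50, -6, -6, -6]
step 6 (PUSH -74): [50, -6, -6, -6, -74]

[50, -6, -6, -6, -74]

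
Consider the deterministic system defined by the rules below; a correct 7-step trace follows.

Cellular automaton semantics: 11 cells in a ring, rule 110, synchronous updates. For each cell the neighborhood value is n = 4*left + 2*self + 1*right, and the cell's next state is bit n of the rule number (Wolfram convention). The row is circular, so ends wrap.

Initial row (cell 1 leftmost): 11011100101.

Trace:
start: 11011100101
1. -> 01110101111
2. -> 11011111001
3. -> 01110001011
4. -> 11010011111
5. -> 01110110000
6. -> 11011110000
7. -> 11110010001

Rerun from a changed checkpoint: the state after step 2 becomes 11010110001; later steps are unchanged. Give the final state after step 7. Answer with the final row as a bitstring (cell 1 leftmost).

state after step 2 := 11010110001
3. -> 01111110011
4. -> 11000010111
5. -> 01000111100
6. -> 11001100100
7. -> 11011101101

11011101101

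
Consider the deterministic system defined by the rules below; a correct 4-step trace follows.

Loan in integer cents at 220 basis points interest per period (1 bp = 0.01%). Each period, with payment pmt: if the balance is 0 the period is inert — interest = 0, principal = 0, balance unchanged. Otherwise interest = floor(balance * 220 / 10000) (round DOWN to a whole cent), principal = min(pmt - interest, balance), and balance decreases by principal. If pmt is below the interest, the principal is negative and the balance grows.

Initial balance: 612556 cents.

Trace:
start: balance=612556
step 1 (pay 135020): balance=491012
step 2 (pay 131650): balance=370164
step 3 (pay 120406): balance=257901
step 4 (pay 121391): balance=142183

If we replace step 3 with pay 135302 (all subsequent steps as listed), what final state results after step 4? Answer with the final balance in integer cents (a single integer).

(re-executing from step 3 with the substitution; state before step 3: balance=370164)
step 3 (pay 135302): balance=243005
step 4 (pay 121391): balance=126960

126960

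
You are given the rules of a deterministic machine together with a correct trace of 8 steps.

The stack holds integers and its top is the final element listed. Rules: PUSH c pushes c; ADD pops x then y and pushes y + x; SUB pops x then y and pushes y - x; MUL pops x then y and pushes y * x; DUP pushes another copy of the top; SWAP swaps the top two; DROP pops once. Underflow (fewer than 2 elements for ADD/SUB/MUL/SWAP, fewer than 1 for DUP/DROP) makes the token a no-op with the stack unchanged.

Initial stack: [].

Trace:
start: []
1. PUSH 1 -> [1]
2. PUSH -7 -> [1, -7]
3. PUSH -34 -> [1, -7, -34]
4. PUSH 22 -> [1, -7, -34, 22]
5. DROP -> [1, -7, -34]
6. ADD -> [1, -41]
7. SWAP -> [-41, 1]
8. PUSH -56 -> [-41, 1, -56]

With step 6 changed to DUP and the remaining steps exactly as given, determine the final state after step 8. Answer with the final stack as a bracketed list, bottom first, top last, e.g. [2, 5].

[1, -7, -34, -34, -56]

(re-executing from step 6 with the substitution; state before step 6: [1, -7, -34])
6. DUP -> [1, -7, -34, -34]
7. SWAP -> [1, -7, -34, -34]
8. PUSH -56 -> [1, -7, -34, -34, -56]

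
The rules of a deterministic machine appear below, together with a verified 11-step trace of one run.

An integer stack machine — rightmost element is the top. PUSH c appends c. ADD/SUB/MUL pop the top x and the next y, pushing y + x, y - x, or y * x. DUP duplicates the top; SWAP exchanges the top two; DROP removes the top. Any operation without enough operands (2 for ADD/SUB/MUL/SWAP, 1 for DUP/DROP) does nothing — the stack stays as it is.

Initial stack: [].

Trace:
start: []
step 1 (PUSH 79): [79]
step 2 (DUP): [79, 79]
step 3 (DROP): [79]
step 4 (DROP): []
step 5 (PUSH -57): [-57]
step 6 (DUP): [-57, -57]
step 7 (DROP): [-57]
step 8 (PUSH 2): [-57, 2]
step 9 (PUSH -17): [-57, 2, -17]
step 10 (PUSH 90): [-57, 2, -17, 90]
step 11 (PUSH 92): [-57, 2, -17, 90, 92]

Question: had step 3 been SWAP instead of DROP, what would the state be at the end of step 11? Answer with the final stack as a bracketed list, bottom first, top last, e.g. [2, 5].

[79, -57, 2, -17, 90, 92]

(re-executing from step 3 with the substitution; state before step 3: [79, 79])
step 3 (SWAP): [79, 79]
step 4 (DROP): [79]
step 5 (PUSH -57): [79, -57]
step 6 (DUP): [79, -57, -57]
step 7 (DROP): [79, -57]
step 8 (PUSH 2): [79, -57, 2]
step 9 (PUSH -17): [79, -57, 2, -17]
step 10 (PUSH 90): [79, -57, 2, -17, 90]
step 11 (PUSH 92): [79, -57, 2, -17, 90, 92]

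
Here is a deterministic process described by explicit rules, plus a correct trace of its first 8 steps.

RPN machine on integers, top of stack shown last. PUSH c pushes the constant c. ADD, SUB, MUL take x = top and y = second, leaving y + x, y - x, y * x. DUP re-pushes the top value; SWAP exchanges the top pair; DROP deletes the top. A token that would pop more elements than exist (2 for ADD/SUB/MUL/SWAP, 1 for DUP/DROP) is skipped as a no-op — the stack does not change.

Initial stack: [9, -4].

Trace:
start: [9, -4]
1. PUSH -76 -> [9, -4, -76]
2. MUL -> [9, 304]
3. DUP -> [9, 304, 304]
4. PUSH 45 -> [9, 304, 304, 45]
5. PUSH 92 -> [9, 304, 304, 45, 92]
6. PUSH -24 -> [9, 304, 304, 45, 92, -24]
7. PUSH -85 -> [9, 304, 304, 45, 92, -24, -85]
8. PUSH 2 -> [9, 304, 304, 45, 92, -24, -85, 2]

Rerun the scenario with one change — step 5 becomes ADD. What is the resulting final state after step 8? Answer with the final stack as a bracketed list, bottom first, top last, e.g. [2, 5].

(re-executing from step 5 with the substitution; state before step 5: [9, 304, 304, 45])
5. ADD -> [9, 304, 349]
6. PUSH -24 -> [9, 304, 349, -24]
7. PUSH -85 -> [9, 304, 349, -24, -85]
8. PUSH 2 -> [9, 304, 349, -24, -85, 2]

[9, 304, 349, -24, -85, 2]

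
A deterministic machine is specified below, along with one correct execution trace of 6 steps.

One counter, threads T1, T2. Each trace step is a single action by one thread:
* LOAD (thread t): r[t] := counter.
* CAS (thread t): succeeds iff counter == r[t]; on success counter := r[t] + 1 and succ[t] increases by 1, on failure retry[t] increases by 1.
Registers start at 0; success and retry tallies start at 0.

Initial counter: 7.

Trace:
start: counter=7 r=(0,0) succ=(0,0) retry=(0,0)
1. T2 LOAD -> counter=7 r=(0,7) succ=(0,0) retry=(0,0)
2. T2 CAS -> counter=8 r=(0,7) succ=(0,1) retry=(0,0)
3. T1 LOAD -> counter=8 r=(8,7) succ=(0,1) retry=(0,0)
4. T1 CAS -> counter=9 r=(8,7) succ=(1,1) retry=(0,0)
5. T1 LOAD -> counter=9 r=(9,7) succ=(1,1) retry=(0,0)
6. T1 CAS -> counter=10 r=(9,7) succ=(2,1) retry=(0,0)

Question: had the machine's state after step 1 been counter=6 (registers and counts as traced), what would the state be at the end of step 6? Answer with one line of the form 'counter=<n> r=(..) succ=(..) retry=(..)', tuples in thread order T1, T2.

state after step 1 := counter=6 r=(0,7) succ=(0,0) retry=(0,0)
2. T2 CAS -> counter=6 r=(0,7) succ=(0,0) retry=(0,1)
3. T1 LOAD -> counter=6 r=(6,7) succ=(0,0) retry=(0,1)
4. T1 CAS -> counter=7 r=(6,7) succ=(1,0) retry=(0,1)
5. T1 LOAD -> counter=7 r=(7,7) succ=(1,0) retry=(0,1)
6. T1 CAS -> counter=8 r=(7,7) succ=(2,0) retry=(0,1)

counter=8 r=(7,7) succ=(2,0) retry=(0,1)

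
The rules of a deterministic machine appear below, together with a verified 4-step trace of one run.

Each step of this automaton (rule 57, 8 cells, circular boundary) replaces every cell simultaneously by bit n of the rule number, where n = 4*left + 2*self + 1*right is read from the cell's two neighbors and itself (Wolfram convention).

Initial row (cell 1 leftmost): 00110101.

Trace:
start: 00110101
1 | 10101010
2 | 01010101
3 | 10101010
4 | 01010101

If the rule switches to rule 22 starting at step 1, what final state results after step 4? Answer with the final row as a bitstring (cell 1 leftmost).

(re-executing steps 1..4 under rule 22; state before step 1: 00110101)
1 | 11000101
2 | 00101100
3 | 01100010
4 | 10010111

10010111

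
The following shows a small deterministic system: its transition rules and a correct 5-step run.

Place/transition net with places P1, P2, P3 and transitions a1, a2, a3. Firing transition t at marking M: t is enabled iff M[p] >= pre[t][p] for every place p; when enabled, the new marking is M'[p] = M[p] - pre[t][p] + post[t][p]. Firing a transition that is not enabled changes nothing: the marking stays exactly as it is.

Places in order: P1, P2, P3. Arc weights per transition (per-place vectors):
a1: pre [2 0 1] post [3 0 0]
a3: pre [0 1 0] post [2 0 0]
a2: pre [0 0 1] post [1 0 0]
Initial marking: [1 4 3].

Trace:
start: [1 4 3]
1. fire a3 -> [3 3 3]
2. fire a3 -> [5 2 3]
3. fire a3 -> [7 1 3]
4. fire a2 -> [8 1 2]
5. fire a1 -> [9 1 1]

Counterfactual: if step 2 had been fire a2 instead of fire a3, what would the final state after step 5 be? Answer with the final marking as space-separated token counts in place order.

(re-executing from step 2 with the substitution; state before step 2: [3 3 3])
2. fire a2 -> [4 3 2]
3. fire a3 -> [6 2 2]
4. fire a2 -> [7 2 1]
5. fire a1 -> [8 2 0]

8 2 0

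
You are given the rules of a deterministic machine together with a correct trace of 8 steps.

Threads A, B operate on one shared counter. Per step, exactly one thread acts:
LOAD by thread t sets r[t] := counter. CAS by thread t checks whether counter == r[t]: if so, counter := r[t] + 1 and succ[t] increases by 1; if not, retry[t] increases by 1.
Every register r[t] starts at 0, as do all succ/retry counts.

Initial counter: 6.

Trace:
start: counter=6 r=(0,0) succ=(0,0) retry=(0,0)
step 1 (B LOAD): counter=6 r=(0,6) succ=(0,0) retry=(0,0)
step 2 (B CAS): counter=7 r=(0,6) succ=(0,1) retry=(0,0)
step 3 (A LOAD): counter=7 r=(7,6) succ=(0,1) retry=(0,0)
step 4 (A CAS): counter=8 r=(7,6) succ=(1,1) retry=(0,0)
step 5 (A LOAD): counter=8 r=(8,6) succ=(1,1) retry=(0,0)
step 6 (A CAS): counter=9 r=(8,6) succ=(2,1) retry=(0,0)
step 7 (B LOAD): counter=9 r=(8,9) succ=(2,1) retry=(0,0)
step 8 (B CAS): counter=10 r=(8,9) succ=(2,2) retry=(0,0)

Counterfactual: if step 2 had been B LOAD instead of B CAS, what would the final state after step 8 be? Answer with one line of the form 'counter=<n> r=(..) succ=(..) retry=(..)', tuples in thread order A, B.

counter=9 r=(7,8) succ=(2,1) retry=(0,0)

(re-executing from step 2 with the substitution; state before step 2: counter=6 r=(0,6) succ=(0,0) retry=(0,0))
step 2 (B LOAD): counter=6 r=(0,6) succ=(0,0) retry=(0,0)
step 3 (A LOAD): counter=6 r=(6,6) succ=(0,0) retry=(0,0)
step 4 (A CAS): counter=7 r=(6,6) succ=(1,0) retry=(0,0)
step 5 (A LOAD): counter=7 r=(7,6) succ=(1,0) retry=(0,0)
step 6 (A CAS): counter=8 r=(7,6) succ=(2,0) retry=(0,0)
step 7 (B LOAD): counter=8 r=(7,8) succ=(2,0) retry=(0,0)
step 8 (B CAS): counter=9 r=(7,8) succ=(2,1) retry=(0,0)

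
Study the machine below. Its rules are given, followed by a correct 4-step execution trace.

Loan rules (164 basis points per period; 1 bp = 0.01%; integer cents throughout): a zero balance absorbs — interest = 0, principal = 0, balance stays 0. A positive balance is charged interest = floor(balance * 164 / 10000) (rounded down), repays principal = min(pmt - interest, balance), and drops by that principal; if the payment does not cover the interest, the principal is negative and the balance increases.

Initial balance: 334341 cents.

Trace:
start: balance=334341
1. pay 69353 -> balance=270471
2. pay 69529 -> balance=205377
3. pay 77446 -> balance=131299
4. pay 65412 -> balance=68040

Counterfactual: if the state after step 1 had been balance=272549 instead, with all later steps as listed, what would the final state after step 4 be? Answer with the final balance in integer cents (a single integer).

state after step 1 := balance=272549
2. pay 69529 -> balance=207489
3. pay 77446 -> balance=133445
4. pay 65412 -> balance=70221

70221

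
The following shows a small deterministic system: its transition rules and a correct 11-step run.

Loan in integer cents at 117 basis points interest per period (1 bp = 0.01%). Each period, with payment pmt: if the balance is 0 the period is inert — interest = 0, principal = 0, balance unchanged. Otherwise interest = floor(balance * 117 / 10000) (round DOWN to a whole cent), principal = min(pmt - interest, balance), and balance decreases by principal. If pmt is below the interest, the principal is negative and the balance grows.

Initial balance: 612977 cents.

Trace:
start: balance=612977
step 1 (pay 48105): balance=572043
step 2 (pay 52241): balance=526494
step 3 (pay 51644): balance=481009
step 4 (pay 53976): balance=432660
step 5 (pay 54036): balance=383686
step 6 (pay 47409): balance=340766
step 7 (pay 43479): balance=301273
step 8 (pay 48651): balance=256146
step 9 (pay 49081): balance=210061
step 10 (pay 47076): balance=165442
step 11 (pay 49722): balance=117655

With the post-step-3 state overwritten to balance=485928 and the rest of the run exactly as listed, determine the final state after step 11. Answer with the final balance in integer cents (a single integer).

123056

state after step 3 := balance=485928
step 4 (pay 53976): balance=437637
step 5 (pay 54036): balance=388721
step 6 (pay 47409): balance=345860
step 7 (pay 43479): balance=306427
step 8 (pay 48651): balance=261361
step 9 (pay 49081): balance=215337
step 10 (pay 47076): balance=170780
step 11 (pay 49722): balance=123056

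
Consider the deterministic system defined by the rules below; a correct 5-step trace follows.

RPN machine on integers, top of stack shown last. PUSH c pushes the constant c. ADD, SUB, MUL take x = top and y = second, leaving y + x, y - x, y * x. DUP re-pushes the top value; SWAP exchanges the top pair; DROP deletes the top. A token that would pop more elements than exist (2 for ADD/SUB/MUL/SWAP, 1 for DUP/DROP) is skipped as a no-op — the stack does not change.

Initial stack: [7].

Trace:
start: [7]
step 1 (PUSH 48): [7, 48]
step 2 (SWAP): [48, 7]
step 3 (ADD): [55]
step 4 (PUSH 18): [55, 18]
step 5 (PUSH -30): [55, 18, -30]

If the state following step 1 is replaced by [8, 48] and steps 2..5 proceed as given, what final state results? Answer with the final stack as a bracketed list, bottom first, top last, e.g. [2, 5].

[56, 18, -30]

state after step 1 := [8, 48]
step 2 (SWAP): [48, 8]
step 3 (ADD): [56]
step 4 (PUSH 18): [56, 18]
step 5 (PUSH -30): [56, 18, -30]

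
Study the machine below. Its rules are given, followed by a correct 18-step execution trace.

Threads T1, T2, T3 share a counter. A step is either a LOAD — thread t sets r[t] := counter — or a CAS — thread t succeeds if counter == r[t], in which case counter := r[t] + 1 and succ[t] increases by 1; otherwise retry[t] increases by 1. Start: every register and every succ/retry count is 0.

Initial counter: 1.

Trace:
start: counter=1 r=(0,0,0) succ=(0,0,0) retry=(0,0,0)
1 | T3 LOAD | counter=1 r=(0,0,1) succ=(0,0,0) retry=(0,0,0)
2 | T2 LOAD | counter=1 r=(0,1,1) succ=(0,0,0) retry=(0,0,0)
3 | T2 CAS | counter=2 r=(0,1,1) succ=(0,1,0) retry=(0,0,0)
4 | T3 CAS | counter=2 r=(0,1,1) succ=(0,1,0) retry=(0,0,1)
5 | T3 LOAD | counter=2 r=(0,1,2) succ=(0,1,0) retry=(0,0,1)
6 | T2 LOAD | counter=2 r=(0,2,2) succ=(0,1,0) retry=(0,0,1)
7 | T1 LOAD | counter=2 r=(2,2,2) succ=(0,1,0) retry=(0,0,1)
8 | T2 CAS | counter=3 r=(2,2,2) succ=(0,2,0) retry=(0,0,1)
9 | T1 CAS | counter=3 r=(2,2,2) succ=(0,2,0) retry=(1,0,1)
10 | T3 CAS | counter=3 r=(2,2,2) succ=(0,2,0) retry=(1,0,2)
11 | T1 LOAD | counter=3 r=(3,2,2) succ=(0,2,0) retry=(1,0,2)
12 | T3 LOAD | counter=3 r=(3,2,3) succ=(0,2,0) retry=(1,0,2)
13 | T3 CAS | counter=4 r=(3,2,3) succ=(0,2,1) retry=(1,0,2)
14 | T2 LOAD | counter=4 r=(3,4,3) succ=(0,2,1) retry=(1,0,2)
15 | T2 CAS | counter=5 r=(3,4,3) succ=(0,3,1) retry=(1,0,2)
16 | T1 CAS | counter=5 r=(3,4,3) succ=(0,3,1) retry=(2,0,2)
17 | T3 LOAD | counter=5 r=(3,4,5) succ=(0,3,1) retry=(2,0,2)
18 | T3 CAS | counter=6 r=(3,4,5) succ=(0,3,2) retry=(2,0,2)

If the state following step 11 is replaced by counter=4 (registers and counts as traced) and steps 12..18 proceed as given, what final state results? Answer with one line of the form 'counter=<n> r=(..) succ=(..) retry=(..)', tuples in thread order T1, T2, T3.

counter=7 r=(3,5,6) succ=(0,3,2) retry=(2,0,2)

state after step 11 := counter=4 r=(3,2,2) succ=(0,2,0) retry=(1,0,2)
12 | T3 LOAD | counter=4 r=(3,2,4) succ=(0,2,0) retry=(1,0,2)
13 | T3 CAS | counter=5 r=(3,2,4) succ=(0,2,1) retry=(1,0,2)
14 | T2 LOAD | counter=5 r=(3,5,4) succ=(0,2,1) retry=(1,0,2)
15 | T2 CAS | counter=6 r=(3,5,4) succ=(0,3,1) retry=(1,0,2)
16 | T1 CAS | counter=6 r=(3,5,4) succ=(0,3,1) retry=(2,0,2)
17 | T3 LOAD | counter=6 r=(3,5,6) succ=(0,3,1) retry=(2,0,2)
18 | T3 CAS | counter=7 r=(3,5,6) succ=(0,3,2) retry=(2,0,2)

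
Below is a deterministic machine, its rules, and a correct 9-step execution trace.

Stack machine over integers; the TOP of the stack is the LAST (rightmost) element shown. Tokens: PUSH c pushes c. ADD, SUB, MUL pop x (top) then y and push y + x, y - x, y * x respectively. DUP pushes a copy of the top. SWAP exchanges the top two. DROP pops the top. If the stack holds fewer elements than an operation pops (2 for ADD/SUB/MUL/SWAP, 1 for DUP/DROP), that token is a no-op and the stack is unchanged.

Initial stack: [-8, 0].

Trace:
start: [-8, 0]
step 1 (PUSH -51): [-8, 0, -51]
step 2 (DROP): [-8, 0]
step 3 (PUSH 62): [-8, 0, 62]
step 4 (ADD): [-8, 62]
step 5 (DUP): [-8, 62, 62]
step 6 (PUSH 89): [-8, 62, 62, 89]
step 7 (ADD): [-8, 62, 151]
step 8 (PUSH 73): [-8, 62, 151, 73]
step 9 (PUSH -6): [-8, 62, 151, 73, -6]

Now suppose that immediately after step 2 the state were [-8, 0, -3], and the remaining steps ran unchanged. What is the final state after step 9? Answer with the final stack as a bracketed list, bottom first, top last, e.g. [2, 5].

state after step 2 := [-8, 0, -3]
step 3 (PUSH 62): [-8, 0, -3, 62]
step 4 (ADD): [-8, 0, 59]
step 5 (DUP): [-8, 0, 59, 59]
step 6 (PUSH 89): [-8, 0, 59, 59, 89]
step 7 (ADD): [-8, 0, 59, 148]
step 8 (PUSH 73): [-8, 0, 59, 148, 73]
step 9 (PUSH -6): [-8, 0, 59, 148, 73, -6]

[-8, 0, 59, 148, 73, -6]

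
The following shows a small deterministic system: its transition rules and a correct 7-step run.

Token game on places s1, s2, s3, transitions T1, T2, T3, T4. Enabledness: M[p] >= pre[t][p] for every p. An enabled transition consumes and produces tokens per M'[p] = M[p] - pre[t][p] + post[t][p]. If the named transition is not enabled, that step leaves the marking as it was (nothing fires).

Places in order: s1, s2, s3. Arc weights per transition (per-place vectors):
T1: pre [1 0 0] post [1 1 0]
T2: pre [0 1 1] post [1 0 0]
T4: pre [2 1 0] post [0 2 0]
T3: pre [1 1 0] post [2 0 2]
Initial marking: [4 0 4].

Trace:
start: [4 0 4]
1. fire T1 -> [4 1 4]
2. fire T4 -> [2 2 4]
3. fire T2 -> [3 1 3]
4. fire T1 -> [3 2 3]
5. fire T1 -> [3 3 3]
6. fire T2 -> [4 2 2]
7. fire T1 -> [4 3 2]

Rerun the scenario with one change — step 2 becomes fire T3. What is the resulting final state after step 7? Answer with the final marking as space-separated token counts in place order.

6 2 5

(re-executing from step 2 with the substitution; state before step 2: [4 1 4])
2. fire T3 -> [5 0 6]
3. fire T2 -> [5 0 6]
4. fire T1 -> [5 1 6]
5. fire T1 -> [5 2 6]
6. fire T2 -> [6 1 5]
7. fire T1 -> [6 2 5]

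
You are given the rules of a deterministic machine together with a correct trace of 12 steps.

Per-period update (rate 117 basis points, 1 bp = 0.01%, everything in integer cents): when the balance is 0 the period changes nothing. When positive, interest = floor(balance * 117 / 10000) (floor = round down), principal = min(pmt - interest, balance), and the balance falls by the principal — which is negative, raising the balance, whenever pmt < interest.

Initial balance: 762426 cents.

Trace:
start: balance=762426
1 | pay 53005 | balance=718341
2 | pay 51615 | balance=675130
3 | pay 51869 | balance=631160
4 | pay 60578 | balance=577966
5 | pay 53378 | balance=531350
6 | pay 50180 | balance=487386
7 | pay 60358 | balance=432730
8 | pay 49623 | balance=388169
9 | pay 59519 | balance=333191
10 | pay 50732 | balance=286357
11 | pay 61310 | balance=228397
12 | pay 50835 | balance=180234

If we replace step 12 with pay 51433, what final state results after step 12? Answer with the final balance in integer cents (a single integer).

(re-executing from step 12 with the substitution; state before step 12: balance=228397)
12 | pay 51433 | balance=179636

179636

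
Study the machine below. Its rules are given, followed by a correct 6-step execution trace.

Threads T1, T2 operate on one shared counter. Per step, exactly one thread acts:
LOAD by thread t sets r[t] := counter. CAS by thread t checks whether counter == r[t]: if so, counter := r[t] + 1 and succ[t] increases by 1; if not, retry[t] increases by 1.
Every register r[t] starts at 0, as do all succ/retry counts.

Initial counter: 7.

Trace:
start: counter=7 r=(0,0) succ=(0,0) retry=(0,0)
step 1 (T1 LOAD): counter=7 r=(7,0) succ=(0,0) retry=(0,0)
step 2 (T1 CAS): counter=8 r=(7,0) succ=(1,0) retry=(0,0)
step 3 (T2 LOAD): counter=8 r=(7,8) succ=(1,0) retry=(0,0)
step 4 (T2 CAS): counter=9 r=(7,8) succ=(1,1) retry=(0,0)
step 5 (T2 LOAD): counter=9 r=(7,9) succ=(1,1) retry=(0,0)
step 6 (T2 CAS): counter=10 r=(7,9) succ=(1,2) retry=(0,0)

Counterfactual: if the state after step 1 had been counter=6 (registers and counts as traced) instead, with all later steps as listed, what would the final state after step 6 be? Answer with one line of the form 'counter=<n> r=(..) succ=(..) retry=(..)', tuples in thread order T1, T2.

state after step 1 := counter=6 r=(7,0) succ=(0,0) retry=(0,0)
step 2 (T1 CAS): counter=6 r=(7,0) succ=(0,0) retry=(1,0)
step 3 (T2 LOAD): counter=6 r=(7,6) succ=(0,0) retry=(1,0)
step 4 (T2 CAS): counter=7 r=(7,6) succ=(0,1) retry=(1,0)
step 5 (T2 LOAD): counter=7 r=(7,7) succ=(0,1) retry=(1,0)
step 6 (T2 CAS): counter=8 r=(7,7) succ=(0,2) retry=(1,0)

counter=8 r=(7,7) succ=(0,2) retry=(1,0)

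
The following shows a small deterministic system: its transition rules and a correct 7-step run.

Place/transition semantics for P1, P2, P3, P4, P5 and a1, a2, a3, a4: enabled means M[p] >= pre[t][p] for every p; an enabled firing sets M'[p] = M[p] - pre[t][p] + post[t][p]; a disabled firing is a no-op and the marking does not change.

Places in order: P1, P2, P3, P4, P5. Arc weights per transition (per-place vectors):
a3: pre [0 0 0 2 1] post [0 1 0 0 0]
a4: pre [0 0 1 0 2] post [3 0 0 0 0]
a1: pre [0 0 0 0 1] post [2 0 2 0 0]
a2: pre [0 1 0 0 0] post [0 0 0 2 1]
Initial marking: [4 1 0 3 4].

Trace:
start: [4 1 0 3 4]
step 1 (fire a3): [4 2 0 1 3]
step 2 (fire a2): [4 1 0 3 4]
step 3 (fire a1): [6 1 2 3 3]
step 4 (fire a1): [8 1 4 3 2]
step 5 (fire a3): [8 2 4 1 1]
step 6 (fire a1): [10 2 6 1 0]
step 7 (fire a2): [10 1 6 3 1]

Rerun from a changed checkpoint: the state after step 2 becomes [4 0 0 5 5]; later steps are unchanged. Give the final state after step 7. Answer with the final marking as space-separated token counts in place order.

10 0 6 5 2

state after step 2 := [4 0 0 5 5]
step 3 (fire a1): [6 0 2 5 4]
step 4 (fire a1): [8 0 4 5 3]
step 5 (fire a3): [8 1 4 3 2]
step 6 (fire a1): [10 1 6 3 1]
step 7 (fire a2): [10 0 6 5 2]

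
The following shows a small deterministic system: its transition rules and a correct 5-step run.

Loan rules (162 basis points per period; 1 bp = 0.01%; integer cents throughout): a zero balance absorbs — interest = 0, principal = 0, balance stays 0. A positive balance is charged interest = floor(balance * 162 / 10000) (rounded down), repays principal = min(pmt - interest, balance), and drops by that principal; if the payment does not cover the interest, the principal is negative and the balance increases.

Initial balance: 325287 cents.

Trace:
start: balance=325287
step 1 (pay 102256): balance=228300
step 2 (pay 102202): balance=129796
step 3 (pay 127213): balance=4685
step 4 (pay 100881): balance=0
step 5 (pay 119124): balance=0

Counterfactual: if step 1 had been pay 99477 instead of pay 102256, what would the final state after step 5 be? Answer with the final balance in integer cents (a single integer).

(re-executing from step 1 with the substitution; state before step 1: balance=325287)
step 1 (pay 99477): balance=231079
step 2 (pay 102202): balance=132620
step 3 (pay 127213): balance=7555
step 4 (pay 100881): balance=0
step 5 (pay 119124): balance=0

0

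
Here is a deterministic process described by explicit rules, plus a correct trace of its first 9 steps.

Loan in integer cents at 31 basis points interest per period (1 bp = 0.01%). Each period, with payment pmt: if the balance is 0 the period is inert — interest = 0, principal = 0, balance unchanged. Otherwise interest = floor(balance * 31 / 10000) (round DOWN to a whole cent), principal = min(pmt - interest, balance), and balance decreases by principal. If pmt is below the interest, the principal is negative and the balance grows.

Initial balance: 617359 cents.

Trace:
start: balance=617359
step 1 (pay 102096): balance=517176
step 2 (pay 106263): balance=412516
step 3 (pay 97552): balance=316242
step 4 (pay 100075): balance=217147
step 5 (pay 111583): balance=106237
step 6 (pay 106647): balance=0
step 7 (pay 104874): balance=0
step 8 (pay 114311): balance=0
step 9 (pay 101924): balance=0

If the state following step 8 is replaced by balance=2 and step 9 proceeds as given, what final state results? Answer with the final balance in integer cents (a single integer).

0

state after step 8 := balance=2
step 9 (pay 101924): balance=0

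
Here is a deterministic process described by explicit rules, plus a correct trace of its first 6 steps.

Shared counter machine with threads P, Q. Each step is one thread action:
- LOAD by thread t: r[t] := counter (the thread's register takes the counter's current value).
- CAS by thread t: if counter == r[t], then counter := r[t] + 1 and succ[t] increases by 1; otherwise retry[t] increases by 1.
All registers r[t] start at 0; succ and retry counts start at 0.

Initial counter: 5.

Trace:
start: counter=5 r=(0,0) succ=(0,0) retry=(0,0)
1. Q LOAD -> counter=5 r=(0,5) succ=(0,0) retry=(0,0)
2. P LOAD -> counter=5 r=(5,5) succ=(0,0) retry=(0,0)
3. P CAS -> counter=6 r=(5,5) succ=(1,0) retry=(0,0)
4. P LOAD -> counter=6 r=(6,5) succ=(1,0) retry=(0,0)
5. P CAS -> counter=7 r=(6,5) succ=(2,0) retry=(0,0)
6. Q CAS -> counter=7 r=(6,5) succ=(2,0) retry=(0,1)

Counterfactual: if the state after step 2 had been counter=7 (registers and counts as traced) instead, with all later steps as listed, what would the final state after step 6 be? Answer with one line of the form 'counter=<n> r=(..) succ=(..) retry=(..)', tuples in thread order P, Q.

counter=8 r=(7,5) succ=(1,0) retry=(1,1)

state after step 2 := counter=7 r=(5,5) succ=(0,0) retry=(0,0)
3. P CAS -> counter=7 r=(5,5) succ=(0,0) retry=(1,0)
4. P LOAD -> counter=7 r=(7,5) succ=(0,0) retry=(1,0)
5. P CAS -> counter=8 r=(7,5) succ=(1,0) retry=(1,0)
6. Q CAS -> counter=8 r=(7,5) succ=(1,0) retry=(1,1)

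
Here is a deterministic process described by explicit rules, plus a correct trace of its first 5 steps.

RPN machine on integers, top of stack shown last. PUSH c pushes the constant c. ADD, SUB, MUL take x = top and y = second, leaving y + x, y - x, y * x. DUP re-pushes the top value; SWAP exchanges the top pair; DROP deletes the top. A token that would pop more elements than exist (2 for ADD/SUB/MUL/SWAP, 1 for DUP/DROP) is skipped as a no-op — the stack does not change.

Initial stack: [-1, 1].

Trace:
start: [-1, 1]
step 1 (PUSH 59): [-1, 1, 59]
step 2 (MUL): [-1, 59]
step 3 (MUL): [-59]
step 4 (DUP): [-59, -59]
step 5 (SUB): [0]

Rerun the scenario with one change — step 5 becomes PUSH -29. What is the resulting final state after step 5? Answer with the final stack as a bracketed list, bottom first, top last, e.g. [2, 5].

[-59, -59, -29]

(re-executing from step 5 with the substitution; state before step 5: [-59, -59])
step 5 (PUSH -29): [-59, -59, -29]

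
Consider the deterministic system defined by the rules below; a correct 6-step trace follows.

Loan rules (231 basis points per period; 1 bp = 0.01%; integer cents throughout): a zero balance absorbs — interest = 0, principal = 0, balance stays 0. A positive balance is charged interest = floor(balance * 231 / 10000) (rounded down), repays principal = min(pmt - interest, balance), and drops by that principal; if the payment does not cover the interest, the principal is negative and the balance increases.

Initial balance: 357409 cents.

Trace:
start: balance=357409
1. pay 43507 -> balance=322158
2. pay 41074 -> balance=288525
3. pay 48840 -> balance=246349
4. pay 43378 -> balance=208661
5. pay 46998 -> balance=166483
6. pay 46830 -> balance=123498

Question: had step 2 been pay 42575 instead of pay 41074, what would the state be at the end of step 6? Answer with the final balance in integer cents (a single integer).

(re-executing from step 2 with the substitution; state before step 2: balance=322158)
2. pay 42575 -> balance=287024
3. pay 48840 -> balance=244814
4. pay 43378 -> balance=207091
5. pay 46998 -> balance=164876
6. pay 46830 -> balance=121854

121854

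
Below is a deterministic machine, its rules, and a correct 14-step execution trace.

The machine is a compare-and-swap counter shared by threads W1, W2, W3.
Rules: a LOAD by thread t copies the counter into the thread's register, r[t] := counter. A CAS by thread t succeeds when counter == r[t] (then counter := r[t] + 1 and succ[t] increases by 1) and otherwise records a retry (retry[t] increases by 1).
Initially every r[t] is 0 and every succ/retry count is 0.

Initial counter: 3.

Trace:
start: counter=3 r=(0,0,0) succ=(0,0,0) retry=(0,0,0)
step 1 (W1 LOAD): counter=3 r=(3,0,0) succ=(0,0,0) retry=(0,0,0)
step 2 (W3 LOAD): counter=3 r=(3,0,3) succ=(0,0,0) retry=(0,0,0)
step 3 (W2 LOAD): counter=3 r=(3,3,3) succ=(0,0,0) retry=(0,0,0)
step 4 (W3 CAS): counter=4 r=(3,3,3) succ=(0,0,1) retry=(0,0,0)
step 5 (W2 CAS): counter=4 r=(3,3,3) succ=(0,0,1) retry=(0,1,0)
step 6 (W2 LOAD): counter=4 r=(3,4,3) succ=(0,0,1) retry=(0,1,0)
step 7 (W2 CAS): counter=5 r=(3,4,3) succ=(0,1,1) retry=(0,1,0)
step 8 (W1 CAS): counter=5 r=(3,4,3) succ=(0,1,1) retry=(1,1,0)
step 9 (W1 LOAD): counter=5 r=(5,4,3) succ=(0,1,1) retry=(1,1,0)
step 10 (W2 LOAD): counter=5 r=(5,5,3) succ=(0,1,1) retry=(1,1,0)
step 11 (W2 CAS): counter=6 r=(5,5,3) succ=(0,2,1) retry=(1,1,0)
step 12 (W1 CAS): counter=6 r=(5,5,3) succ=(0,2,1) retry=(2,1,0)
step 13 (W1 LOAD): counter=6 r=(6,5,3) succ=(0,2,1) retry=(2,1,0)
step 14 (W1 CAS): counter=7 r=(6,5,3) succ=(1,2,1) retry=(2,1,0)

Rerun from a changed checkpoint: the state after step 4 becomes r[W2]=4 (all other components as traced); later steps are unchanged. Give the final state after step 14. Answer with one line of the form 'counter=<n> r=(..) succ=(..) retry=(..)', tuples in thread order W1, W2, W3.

state after step 4 := counter=4 r=(3,4,3) succ=(0,0,1) retry=(0,0,0)
step 5 (W2 CAS): counter=5 r=(3,4,3) succ=(0,1,1) retry=(0,0,0)
step 6 (W2 LOAD): counter=5 r=(3,5,3) succ=(0,1,1) retry=(0,0,0)
step 7 (W2 CAS): counter=6 r=(3,5,3) succ=(0,2,1) retry=(0,0,0)
step 8 (W1 CAS): counter=6 r=(3,5,3) succ=(0,2,1) retry=(1,0,0)
step 9 (W1 LOAD): counter=6 r=(6,5,3) succ=(0,2,1) retry=(1,0,0)
step 10 (W2 LOAD): counter=6 r=(6,6,3) succ=(0,2,1) retry=(1,0,0)
step 11 (W2 CAS): counter=7 r=(6,6,3) succ=(0,3,1) retry=(1,0,0)
step 12 (W1 CAS): counter=7 r=(6,6,3) succ=(0,3,1) retry=(2,0,0)
step 13 (W1 LOAD): counter=7 r=(7,6,3) succ=(0,3,1) retry=(2,0,0)
step 14 (W1 CAS): counter=8 r=(7,6,3) succ=(1,3,1) retry=(2,0,0)

counter=8 r=(7,6,3) succ=(1,3,1) retry=(2,0,0)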